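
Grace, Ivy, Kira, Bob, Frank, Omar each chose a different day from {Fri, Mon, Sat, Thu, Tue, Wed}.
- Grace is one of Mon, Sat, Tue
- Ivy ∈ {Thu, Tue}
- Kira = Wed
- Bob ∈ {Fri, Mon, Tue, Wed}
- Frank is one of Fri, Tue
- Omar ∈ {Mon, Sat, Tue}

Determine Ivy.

Kira must be Wed (only option left). Strike Wed from Bob.
Among the 5 still-open variables, Thu fits only Ivy (and all 5 values in {Fri, Mon, Sat, Thu, Tue} must be used), so Ivy = Thu.

Thu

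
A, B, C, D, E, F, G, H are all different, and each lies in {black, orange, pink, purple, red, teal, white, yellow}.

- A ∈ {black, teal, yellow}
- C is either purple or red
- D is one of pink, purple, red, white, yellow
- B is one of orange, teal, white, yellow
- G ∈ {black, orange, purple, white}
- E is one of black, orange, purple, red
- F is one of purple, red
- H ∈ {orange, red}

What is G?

The 8 variables draw from only 8 values {black, orange, pink, purple, red, teal, white, yellow}, so each is used; only D can be pink, hence D = pink.
The 2 variables C and F are confined to {purple, red}, which locks those values in; drop them from E, G, H.
That leaves H = orange. Eliminate orange elsewhere: B, E, G.
E's domain is down to {black}, so E = black. Strike black from A, G.
So G = white.

white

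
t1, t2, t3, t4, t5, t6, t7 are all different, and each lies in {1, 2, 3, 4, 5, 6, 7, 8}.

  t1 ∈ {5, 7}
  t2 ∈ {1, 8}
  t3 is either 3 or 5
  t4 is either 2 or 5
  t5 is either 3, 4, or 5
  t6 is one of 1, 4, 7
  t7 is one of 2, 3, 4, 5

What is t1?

7

The 7 variables draw from only 7 values {1, 2, 3, 4, 5, 7, 8}, so each is used; only t2 can be 8, hence t2 = 8.
The 6 still-open variables together cover exactly {1, 2, 3, 4, 5, 7} — 6 values for 6 variables — and 1 appears only in t6's list, so t6 = 1.
The 5 still-open variables together cover exactly {2, 3, 4, 5, 7} — 5 values for 5 variables — and 7 appears only in t1's list, so t1 = 7.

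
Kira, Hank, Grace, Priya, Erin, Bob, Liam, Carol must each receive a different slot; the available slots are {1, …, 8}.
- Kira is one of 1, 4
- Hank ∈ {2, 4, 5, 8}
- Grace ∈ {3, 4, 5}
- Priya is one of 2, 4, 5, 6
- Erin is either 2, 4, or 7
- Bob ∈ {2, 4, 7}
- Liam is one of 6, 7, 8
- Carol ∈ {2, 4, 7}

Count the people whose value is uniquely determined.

Among the 8 variables, 1 fits only Kira (and all 8 values in {1, 2, 3, 4, 5, 6, 7, 8} must be used), so Kira = 1.
The 7 still-open variables together cover exactly {2, 3, 4, 5, 6, 7, 8} — 7 values for 7 variables — and 3 appears only in Grace's list, so Grace = 3.
Erin, Bob, Carol share exactly the 3 values {2, 4, 7}; by pigeonhole those values go to them, so strike 2, 4, 7 from Hank, Priya, Liam.
Determined: Kira=1, Grace=3. The other people each still have more than one consistent value. That makes 2.

2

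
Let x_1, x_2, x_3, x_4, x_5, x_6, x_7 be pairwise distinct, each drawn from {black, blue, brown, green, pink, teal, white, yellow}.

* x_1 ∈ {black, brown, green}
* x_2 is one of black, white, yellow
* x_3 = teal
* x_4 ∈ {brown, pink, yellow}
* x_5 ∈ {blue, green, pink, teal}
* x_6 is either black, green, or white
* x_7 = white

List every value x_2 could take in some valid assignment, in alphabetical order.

black, yellow

x_3's domain is down to {teal}, so x_3 = teal. Remove teal from x_5.
x_7's domain is down to {white}, so x_7 = white. Eliminate white elsewhere: x_2, x_6.
No further eliminations apply; x_2 can still be any of black, yellow.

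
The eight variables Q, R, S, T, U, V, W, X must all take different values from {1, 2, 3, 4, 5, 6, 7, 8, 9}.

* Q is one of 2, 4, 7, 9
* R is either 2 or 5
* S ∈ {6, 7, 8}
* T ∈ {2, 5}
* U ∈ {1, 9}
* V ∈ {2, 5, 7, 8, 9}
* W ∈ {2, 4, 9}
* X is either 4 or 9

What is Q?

7

The 8 variables together cover exactly {1, 2, 4, 5, 6, 7, 8, 9} — 8 values for 8 variables — and 1 appears only in U's list, so U = 1.
The 7 still-open variables together cover exactly {2, 4, 5, 6, 7, 8, 9} — 7 values for 7 variables — and 6 appears only in S's list, so S = 6.
The 6 still-open variables together cover exactly {2, 4, 5, 7, 8, 9} — 6 values for 6 variables — and 8 appears only in V's list, so V = 8.
The 5 still-open variables together cover exactly {2, 4, 5, 7, 9} — 5 values for 5 variables — and 7 appears only in Q's list, so Q = 7.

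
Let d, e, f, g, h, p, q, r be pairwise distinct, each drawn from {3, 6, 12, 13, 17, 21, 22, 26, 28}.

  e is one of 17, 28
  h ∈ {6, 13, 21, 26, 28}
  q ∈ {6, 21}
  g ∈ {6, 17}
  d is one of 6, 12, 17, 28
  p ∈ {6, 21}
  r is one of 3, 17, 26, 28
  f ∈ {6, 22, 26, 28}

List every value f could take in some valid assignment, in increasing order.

22, 26

p and q share exactly the 2 values {6, 21}; by pigeonhole those values go to them, so strike 6, 21 from d, f, g, h.
That leaves g = 17. Eliminate 17 elsewhere: d, e, r.
e has just one choice, so e = 28. Eliminate 28 elsewhere: d, f, h, r.
d has just one choice, so d = 12.
No further eliminations apply; f can still be any of 22, 26.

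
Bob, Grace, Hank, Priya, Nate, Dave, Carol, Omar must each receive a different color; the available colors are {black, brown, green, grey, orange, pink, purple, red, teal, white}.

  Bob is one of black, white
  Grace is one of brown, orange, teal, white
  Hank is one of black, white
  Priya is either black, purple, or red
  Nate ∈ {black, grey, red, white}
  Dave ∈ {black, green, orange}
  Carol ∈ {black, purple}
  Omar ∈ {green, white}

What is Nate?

The 2 variables Bob and Hank are confined to {black, white}, which locks those values in; drop them from Grace, Priya, Nate, Dave, Carol, Omar.
That leaves Carol = purple. Eliminate purple elsewhere: Priya.
That leaves Omar = green. Strike green from Dave.
Priya must be red (only option left). Strike red from Nate.
So Nate = grey.

grey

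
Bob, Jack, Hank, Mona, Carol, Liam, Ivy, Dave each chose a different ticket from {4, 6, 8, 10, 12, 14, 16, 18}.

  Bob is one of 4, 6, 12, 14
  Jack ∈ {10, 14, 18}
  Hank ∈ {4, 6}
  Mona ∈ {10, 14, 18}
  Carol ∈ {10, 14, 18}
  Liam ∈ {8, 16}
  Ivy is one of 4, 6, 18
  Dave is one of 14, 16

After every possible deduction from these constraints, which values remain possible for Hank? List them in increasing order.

The 8 variables together cover exactly {4, 6, 8, 10, 12, 14, 16, 18} — 8 values for 8 variables — and 8 appears only in Liam's list, so Liam = 8.
Among the 7 still-open variables, 12 fits only Bob (and all 7 values in {4, 6, 10, 12, 14, 16, 18} must be used), so Bob = 12.
The 6 still-open variables draw from only 6 values {4, 6, 10, 14, 16, 18}, so each is used; only Dave can be 16, hence Dave = 16.
Jack, Mona, Carol share exactly the 3 values {10, 14, 18}; by pigeonhole those values go to them, so strike 10, 14, 18 from Ivy.
No further eliminations apply; Hank can still be any of 4, 6.

4, 6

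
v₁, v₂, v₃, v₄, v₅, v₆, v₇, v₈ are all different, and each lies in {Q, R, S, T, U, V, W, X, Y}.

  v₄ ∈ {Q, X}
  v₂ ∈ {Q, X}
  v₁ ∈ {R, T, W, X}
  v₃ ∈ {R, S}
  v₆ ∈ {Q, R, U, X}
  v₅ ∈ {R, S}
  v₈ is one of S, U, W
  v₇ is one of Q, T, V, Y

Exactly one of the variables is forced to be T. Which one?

v₂ and v₄ share exactly the 2 values {Q, X}; by pigeonhole those values go to them, so strike Q, X from v₁, v₆, v₇.
v₃ and v₅ share exactly the 2 values {R, S}; by pigeonhole those values go to them, so strike R, S from v₁, v₆, v₈.
v₆'s domain is down to {U}, so v₆ = U. Remove U from v₈.
v₈'s domain is down to {W}, so v₈ = W. Eliminate W elsewhere: v₁.
So T goes to v₁.

v₁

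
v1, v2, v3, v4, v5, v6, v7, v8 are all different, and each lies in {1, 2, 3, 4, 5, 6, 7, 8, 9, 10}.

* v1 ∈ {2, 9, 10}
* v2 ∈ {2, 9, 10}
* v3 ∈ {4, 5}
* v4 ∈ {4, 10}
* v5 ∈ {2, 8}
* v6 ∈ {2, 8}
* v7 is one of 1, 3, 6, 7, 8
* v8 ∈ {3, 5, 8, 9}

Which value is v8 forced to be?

3

The 2 variables v5 and v6 are confined to {2, 8}, which locks those values in; drop them from v1, v2, v7, v8.
v1 and v2 share exactly the 2 values {9, 10}; by pigeonhole those values go to them, so strike 9, 10 from v4, v8.
v4's domain is down to {4}, so v4 = 4. Remove 4 from v3.
v3 must be 5 (only option left). So v8 can't be 5.
So v8 = 3.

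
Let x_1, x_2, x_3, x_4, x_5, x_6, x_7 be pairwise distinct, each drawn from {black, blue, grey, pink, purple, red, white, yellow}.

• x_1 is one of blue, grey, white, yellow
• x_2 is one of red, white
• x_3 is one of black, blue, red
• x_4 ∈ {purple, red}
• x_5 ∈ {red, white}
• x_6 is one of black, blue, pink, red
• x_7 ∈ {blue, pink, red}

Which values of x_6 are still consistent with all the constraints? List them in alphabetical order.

black, blue, pink

x_2 and x_5 share exactly the 2 values {red, white}; by pigeonhole those values go to them, so strike red, white from x_1, x_3, x_4, x_6, x_7.
x_4 must be purple (only option left).
x_3, x_6, x_7 between them cover only {black, blue, pink} — a naked triple. Remove those values from x_1.
No further eliminations apply; x_6 can still be any of black, blue, pink.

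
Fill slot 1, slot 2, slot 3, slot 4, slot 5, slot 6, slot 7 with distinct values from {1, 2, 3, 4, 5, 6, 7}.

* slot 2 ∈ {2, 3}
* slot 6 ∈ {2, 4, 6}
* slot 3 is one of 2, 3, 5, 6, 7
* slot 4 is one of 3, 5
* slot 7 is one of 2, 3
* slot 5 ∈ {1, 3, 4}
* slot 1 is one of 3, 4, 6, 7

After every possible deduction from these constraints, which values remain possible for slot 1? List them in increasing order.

Among the 7 variables, 1 fits only slot 5 (and all 7 values in {1, 2, 3, 4, 5, 6, 7} must be used), so slot 5 = 1.
slot 2 and slot 7 between them cover only {2, 3} — a naked pair. Remove those values from slot 1, slot 3, slot 4, slot 6.
slot 4's domain is down to {5}, so slot 4 = 5. Eliminate 5 elsewhere: slot 3.
No further eliminations apply; slot 1 can still be any of 4, 6, 7.

4, 6, 7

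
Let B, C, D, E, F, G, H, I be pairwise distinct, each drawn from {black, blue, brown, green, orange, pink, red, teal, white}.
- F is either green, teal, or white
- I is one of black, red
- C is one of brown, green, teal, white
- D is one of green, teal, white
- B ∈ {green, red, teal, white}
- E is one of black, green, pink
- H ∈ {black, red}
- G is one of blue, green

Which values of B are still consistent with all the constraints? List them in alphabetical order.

The 8 variables draw from only 8 values {black, blue, brown, green, pink, red, teal, white}, so each is used; only G can be blue, hence G = blue.
The 7 still-open variables together cover exactly {black, brown, green, pink, red, teal, white} — 7 values for 7 variables — and brown appears only in C's list, so C = brown.
Among the 6 still-open variables, pink fits only E (and all 6 values in {black, green, pink, red, teal, white} must be used), so E = pink.
H and I between them cover only {black, red} — a naked pair. Remove those values from B.
No further eliminations apply; B can still be any of green, teal, white.

green, teal, white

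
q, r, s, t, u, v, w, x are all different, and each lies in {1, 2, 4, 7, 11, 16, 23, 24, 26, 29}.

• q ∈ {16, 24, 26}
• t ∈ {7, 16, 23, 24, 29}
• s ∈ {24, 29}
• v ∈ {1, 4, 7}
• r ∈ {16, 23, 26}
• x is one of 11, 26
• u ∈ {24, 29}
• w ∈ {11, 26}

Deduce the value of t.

7

The 2 variables s and u are confined to {24, 29}, which locks those values in; drop them from q, t.
w and x between them cover only {11, 26} — a naked pair. Remove those values from q, r.
That leaves q = 16. Strike 16 from r, t.
That leaves r = 23. So t can't be 23.
So t = 7.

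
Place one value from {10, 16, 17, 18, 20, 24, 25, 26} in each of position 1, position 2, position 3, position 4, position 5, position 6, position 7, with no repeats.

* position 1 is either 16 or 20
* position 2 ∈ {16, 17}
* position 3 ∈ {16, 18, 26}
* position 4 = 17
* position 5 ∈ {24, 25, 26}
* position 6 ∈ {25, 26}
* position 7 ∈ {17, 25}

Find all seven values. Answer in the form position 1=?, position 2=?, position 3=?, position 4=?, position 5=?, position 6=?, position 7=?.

position 4's domain is down to {17}, so position 4 = 17. Strike 17 from position 2, position 7.
position 7's domain is down to {25}, so position 7 = 25. Remove 25 from position 5, position 6.
That leaves position 2 = 16. Eliminate 16 elsewhere: position 1, position 3.
That leaves position 6 = 26. So position 3, position 5 can't be 26.
position 1 has just one choice, so position 1 = 20.
position 3 has just one choice, so position 3 = 18.
That leaves position 5 = 24.

position 1=20, position 2=16, position 3=18, position 4=17, position 5=24, position 6=26, position 7=25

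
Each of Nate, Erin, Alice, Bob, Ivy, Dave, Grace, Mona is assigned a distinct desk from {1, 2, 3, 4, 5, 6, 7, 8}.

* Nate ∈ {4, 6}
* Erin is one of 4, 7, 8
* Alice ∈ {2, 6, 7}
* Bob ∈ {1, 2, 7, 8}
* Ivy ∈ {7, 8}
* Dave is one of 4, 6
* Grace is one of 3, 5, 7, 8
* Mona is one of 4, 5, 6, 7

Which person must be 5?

Among the 8 variables, 1 fits only Bob (and all 8 values in {1, 2, 3, 4, 5, 6, 7, 8} must be used), so Bob = 1.
The 7 still-open variables together cover exactly {2, 3, 4, 5, 6, 7, 8} — 7 values for 7 variables — and 2 appears only in Alice's list, so Alice = 2.
Among the 6 still-open variables, 3 fits only Grace (and all 6 values in {3, 4, 5, 6, 7, 8} must be used), so Grace = 3.
The 5 still-open variables together cover exactly {4, 5, 6, 7, 8} — 5 values for 5 variables — and 5 appears only in Mona's list, so Mona = 5.

Mona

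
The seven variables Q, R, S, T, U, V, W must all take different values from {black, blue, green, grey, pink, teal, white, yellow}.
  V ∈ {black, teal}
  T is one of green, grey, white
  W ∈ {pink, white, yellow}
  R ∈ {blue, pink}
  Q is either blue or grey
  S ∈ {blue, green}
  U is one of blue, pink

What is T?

The 2 variables R and U are confined to {blue, pink}, which locks those values in; drop them from Q, S, W.
That leaves Q = grey. Strike grey from T.
S has just one choice, so S = green. Eliminate green elsewhere: T.
So T = white.

white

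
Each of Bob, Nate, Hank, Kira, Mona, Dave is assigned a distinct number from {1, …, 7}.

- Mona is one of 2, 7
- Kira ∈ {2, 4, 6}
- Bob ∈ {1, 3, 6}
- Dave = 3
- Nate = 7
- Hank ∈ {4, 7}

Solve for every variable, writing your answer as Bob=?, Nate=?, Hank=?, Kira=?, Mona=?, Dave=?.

Bob=1, Nate=7, Hank=4, Kira=6, Mona=2, Dave=3

Nate has just one choice, so Nate = 7. Eliminate 7 elsewhere: Hank, Mona.
Hank's domain is down to {4}, so Hank = 4. Strike 4 from Kira.
Mona must be 2 (only option left). Strike 2 from Kira.
Dave has just one choice, so Dave = 3. Remove 3 from Bob.
Kira has just one choice, so Kira = 6. Remove 6 from Bob.
Bob must be 1 (only option left).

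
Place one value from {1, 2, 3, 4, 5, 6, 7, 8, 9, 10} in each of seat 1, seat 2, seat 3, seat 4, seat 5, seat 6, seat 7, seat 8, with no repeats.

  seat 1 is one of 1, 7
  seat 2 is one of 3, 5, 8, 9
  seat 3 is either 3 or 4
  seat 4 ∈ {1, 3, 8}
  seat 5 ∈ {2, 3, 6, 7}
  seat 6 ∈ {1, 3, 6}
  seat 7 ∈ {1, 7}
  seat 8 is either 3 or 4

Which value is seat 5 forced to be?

seat 1 and seat 7 between them cover only {1, 7} — a naked pair. Remove those values from seat 4, seat 5, seat 6.
seat 3 and seat 8 share exactly the 2 values {3, 4}; by pigeonhole those values go to them, so strike 3, 4 from seat 2, seat 4, seat 5, seat 6.
That leaves seat 4 = 8. Remove 8 from seat 2.
That leaves seat 6 = 6. Remove 6 from seat 5.
So seat 5 = 2.

2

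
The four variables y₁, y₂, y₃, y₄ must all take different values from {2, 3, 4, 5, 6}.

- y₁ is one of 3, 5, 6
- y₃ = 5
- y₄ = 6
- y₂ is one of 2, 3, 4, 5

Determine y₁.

3

y₃ has just one choice, so y₃ = 5. Strike 5 from y₁, y₂.
That leaves y₄ = 6. Strike 6 from y₁.
So y₁ = 3.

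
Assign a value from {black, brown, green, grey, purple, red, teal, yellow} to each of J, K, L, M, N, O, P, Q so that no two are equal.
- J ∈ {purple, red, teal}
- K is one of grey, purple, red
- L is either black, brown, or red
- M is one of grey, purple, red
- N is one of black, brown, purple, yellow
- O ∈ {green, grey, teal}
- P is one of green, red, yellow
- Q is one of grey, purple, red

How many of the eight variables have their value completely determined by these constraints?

K, M, Q share exactly the 3 values {grey, purple, red}; by pigeonhole those values go to them, so strike grey, purple, red from J, L, N, O, P.
That leaves J = teal. So O can't be teal.
O must be green (only option left). Eliminate green elsewhere: P.
That leaves P = yellow. So N can't be yellow.
Determined: J=teal, O=green, P=yellow. The other variables each still have more than one consistent value. That makes 3.

3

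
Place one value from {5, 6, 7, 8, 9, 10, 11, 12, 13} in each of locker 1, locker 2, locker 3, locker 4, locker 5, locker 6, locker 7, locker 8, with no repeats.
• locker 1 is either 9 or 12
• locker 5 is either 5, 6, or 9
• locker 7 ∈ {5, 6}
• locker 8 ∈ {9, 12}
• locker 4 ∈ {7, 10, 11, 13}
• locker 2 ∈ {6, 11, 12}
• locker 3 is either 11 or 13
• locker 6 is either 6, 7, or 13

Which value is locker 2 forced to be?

11

The 8 variables together cover exactly {5, 6, 7, 9, 10, 11, 12, 13} — 8 values for 8 variables — and 10 appears only in locker 4's list, so locker 4 = 10.
The 7 still-open variables together cover exactly {5, 6, 7, 9, 11, 12, 13} — 7 values for 7 variables — and 7 appears only in locker 6's list, so locker 6 = 7.
Among the 6 still-open variables, 13 fits only locker 3 (and all 6 values in {5, 6, 9, 11, 12, 13} must be used), so locker 3 = 13.
Among the 5 still-open variables, 11 fits only locker 2 (and all 5 values in {5, 6, 9, 11, 12} must be used), so locker 2 = 11.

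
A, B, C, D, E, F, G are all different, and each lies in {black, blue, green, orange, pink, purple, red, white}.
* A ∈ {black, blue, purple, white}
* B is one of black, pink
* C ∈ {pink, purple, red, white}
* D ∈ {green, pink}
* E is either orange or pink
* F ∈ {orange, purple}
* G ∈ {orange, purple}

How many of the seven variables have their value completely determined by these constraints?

3

F and G between them cover only {orange, purple} — a naked pair. Remove those values from A, C, E.
That leaves E = pink. Remove pink from B, C, D.
B's domain is down to {black}, so B = black. Strike black from A.
D must be green (only option left).
Determined: B=black, D=green, E=pink. The other variables each still have more than one consistent value. That makes 3.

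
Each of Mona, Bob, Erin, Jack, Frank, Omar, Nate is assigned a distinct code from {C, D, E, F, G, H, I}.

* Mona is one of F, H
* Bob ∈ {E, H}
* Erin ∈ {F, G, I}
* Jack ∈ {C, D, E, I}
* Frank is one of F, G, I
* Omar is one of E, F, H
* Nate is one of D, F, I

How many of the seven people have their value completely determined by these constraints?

The 7 variables draw from only 7 values {C, D, E, F, G, H, I}, so each is used; only Jack can be C, hence Jack = C.
Among the 6 still-open variables, D fits only Nate (and all 6 values in {D, E, F, G, H, I} must be used), so Nate = D.
Mona, Bob, Omar between them cover only {E, F, H} — a naked triple. Remove those values from Erin, Frank.
Determined: Jack=C, Nate=D. The other people each still have more than one consistent value. That makes 2.

2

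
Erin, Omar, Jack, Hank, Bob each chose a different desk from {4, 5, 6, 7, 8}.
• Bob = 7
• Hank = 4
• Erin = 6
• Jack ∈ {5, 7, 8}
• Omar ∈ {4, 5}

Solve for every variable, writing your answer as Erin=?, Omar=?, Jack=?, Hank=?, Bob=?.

Erin=6, Omar=5, Jack=8, Hank=4, Bob=7

Erin's domain is down to {6}, so Erin = 6.
Hank must be 4 (only option left). Strike 4 from Omar.
Bob must be 7 (only option left). Strike 7 from Jack.
Omar must be 5 (only option left). Strike 5 from Jack.
That leaves Jack = 8.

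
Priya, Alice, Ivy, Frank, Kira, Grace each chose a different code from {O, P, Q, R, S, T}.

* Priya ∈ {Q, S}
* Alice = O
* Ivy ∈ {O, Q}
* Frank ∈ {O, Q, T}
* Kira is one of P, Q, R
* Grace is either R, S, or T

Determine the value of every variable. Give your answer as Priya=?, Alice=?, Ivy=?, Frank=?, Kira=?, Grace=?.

Priya=S, Alice=O, Ivy=Q, Frank=T, Kira=P, Grace=R

Alice must be O (only option left). Remove O from Ivy, Frank.
Ivy has just one choice, so Ivy = Q. So Priya, Frank, Kira can't be Q.
Frank's domain is down to {T}, so Frank = T. Remove T from Grace.
That leaves Priya = S. Remove S from Grace.
That leaves Grace = R. Remove R from Kira.
Kira must be P (only option left).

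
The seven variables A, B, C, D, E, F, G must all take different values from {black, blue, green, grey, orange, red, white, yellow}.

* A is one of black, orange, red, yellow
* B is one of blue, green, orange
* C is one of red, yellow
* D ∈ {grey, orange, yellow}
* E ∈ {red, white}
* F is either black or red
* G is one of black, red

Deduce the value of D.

F and G between them cover only {black, red} — a naked pair. Remove those values from A, C, E.
That leaves C = yellow. So A, D can't be yellow.
E's domain is down to {white}, so E = white.
A's domain is down to {orange}, so A = orange. Strike orange from B, D.
So D = grey.

grey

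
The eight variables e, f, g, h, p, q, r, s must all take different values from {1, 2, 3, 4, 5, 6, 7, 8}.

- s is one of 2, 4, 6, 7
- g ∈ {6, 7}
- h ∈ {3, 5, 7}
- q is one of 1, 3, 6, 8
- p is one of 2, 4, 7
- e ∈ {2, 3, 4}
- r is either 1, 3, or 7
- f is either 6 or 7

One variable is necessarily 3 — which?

e

The 8 variables together cover exactly {1, 2, 3, 4, 5, 6, 7, 8} — 8 values for 8 variables — and 5 appears only in h's list, so h = 5.
The 7 still-open variables draw from only 7 values {1, 2, 3, 4, 6, 7, 8}, so each is used; only q can be 8, hence q = 8.
Among the 6 still-open variables, 1 fits only r (and all 6 values in {1, 2, 3, 4, 6, 7} must be used), so r = 1.
Among the 5 still-open variables, 3 fits only e (and all 5 values in {2, 3, 4, 6, 7} must be used), so e = 3.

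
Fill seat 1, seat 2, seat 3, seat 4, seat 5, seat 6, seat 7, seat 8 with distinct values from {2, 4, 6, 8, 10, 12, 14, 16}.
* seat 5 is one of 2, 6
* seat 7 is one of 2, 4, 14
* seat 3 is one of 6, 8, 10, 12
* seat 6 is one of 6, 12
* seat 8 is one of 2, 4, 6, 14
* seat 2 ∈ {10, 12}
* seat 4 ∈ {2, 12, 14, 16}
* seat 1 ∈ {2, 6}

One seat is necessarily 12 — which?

seat 6

Among the 8 variables, 8 fits only seat 3 (and all 8 values in {2, 4, 6, 8, 10, 12, 14, 16} must be used), so seat 3 = 8.
Among the 7 still-open variables, 10 fits only seat 2 (and all 7 values in {2, 4, 6, 10, 12, 14, 16} must be used), so seat 2 = 10.
The 6 still-open variables draw from only 6 values {2, 4, 6, 12, 14, 16}, so each is used; only seat 4 can be 16, hence seat 4 = 16.
Among the 5 still-open variables, 12 fits only seat 6 (and all 5 values in {2, 4, 6, 12, 14} must be used), so seat 6 = 12.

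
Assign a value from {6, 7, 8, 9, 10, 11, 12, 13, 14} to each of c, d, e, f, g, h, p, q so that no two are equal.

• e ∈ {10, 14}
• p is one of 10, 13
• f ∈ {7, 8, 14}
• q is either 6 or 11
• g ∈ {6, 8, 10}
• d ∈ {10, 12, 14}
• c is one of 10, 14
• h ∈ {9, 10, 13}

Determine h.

9

c and e between them cover only {10, 14} — a naked pair. Remove those values from d, f, g, h, p.
d's domain is down to {12}, so d = 12.
That leaves p = 13. Remove 13 from h.
So h = 9.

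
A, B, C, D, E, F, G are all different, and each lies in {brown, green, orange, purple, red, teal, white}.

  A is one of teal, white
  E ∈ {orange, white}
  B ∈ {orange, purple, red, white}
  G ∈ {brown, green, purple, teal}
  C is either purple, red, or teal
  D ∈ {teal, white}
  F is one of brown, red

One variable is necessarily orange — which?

The 7 variables draw from only 7 values {brown, green, orange, purple, red, teal, white}, so each is used; only G can be green, hence G = green.
The 6 still-open variables together cover exactly {brown, orange, purple, red, teal, white} — 6 values for 6 variables — and brown appears only in F's list, so F = brown.
A and D share exactly the 2 values {teal, white}; by pigeonhole those values go to them, so strike teal, white from B, C, E.
So orange goes to E.

E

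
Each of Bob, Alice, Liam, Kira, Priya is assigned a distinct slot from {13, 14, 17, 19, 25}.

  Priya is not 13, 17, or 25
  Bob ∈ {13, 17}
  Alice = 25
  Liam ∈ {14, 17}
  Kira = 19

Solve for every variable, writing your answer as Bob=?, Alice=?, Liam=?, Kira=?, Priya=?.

Bob=13, Alice=25, Liam=17, Kira=19, Priya=14

Alice has just one choice, so Alice = 25.
Kira has just one choice, so Kira = 19. Strike 19 from Priya.
That leaves Priya = 14. Eliminate 14 elsewhere: Liam.
Liam has just one choice, so Liam = 17. Eliminate 17 elsewhere: Bob.
That leaves Bob = 13.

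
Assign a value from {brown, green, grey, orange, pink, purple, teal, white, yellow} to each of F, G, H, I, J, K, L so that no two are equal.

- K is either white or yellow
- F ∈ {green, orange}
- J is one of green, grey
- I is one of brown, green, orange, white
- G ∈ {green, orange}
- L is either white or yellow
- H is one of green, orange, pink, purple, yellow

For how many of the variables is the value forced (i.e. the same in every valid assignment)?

2

F and G share exactly the 2 values {green, orange}; by pigeonhole those values go to them, so strike green, orange from H, I, J.
J has just one choice, so J = grey.
K and L share exactly the 2 values {white, yellow}; by pigeonhole those values go to them, so strike white, yellow from H, I.
I has just one choice, so I = brown.
Determined: I=brown, J=grey. The other variables each still have more than one consistent value. That makes 2.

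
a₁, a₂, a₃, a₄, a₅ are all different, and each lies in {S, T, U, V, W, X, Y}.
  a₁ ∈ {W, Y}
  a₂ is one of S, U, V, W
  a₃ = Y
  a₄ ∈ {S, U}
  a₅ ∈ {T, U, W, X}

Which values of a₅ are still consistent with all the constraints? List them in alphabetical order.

T, U, X

a₃ has just one choice, so a₃ = Y. So a₁ can't be Y.
a₁ must be W (only option left). Eliminate W elsewhere: a₂, a₅.
No further eliminations apply; a₅ can still be any of T, U, X.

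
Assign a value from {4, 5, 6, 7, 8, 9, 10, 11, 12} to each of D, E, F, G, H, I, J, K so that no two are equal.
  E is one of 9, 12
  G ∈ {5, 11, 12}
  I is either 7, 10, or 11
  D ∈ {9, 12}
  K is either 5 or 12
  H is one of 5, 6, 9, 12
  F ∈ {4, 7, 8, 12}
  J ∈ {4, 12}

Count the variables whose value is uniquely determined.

D and E share exactly the 2 values {9, 12}; by pigeonhole those values go to them, so strike 9, 12 from F, G, H, J, K.
That leaves J = 4. Remove 4 from F.
K's domain is down to {5}, so K = 5. Remove 5 from G, H.
G has just one choice, so G = 11. Remove 11 from I.
That leaves H = 6.
Determined: G=11, H=6, J=4, K=5. The other variables each still have more than one consistent value. That makes 4.

4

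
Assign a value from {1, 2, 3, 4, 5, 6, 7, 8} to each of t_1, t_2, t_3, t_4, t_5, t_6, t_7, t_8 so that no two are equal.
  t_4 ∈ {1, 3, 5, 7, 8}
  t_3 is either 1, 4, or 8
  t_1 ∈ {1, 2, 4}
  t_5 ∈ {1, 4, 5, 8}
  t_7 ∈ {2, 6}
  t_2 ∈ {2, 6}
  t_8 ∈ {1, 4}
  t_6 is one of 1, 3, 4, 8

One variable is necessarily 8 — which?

t_3

The 8 variables draw from only 8 values {1, 2, 3, 4, 5, 6, 7, 8}, so each is used; only t_4 can be 7, hence t_4 = 7.
Among the 7 still-open variables, 3 fits only t_6 (and all 7 values in {1, 2, 3, 4, 5, 6, 8} must be used), so t_6 = 3.
Among the 6 still-open variables, 5 fits only t_5 (and all 6 values in {1, 2, 4, 5, 6, 8} must be used), so t_5 = 5.
The 5 still-open variables draw from only 5 values {1, 2, 4, 6, 8}, so each is used; only t_3 can be 8, hence t_3 = 8.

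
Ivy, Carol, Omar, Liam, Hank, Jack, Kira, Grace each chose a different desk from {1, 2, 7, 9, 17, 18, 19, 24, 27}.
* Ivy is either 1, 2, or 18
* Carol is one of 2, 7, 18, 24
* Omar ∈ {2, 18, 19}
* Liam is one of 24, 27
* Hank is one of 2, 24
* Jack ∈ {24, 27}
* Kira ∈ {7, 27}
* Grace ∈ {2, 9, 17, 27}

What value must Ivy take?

Liam and Jack share exactly the 2 values {24, 27}; by pigeonhole those values go to them, so strike 24, 27 from Carol, Hank, Kira, Grace.
That leaves Hank = 2. Strike 2 from Ivy, Carol, Omar, Grace.
Kira has just one choice, so Kira = 7. Eliminate 7 elsewhere: Carol.
Carol has just one choice, so Carol = 18. So Ivy, Omar can't be 18.
So Ivy = 1.

1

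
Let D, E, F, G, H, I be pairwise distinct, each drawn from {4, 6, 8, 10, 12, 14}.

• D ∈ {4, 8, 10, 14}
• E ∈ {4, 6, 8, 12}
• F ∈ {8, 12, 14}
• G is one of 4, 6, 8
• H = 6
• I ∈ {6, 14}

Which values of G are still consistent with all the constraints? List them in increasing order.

4, 8

H's domain is down to {6}, so H = 6. Remove 6 from E, G, I.
I's domain is down to {14}, so I = 14. Eliminate 14 elsewhere: D, F.
Among the 4 still-open variables, 10 fits only D (and all 4 values in {4, 8, 10, 12} must be used), so D = 10.
No further eliminations apply; G can still be any of 4, 8.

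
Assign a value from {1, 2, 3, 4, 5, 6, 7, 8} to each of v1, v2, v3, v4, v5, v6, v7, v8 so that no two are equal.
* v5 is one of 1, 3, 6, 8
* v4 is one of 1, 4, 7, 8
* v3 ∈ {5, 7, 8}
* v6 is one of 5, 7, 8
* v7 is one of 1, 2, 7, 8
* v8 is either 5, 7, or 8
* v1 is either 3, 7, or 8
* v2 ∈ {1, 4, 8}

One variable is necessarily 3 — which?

The 8 variables together cover exactly {1, 2, 3, 4, 5, 6, 7, 8} — 8 values for 8 variables — and 2 appears only in v7's list, so v7 = 2.
Among the 7 still-open variables, 6 fits only v5 (and all 7 values in {1, 3, 4, 5, 6, 7, 8} must be used), so v5 = 6.
The 6 still-open variables draw from only 6 values {1, 3, 4, 5, 7, 8}, so each is used; only v1 can be 3, hence v1 = 3.

v1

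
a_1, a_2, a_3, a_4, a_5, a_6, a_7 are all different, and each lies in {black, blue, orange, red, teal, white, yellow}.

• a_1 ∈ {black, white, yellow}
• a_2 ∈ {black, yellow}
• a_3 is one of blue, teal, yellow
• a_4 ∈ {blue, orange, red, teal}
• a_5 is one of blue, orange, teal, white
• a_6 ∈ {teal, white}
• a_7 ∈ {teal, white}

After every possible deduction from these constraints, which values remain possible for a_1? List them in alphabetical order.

black, yellow

Among the 7 variables, red fits only a_4 (and all 7 values in {black, blue, orange, red, teal, white, yellow} must be used), so a_4 = red.
The 6 still-open variables draw from only 6 values {black, blue, orange, teal, white, yellow}, so each is used; only a_5 can be orange, hence a_5 = orange.
Among the 5 still-open variables, blue fits only a_3 (and all 5 values in {black, blue, teal, white, yellow} must be used), so a_3 = blue.
a_6 and a_7 between them cover only {teal, white} — a naked pair. Remove those values from a_1.
No further eliminations apply; a_1 can still be any of black, yellow.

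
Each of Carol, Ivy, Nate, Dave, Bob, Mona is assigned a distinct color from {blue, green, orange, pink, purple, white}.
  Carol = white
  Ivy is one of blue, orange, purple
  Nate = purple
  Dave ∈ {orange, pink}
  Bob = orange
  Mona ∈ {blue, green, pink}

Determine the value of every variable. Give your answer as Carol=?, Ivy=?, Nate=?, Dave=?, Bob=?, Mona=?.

Carol has just one choice, so Carol = white.
Nate has just one choice, so Nate = purple. Strike purple from Ivy.
Bob's domain is down to {orange}, so Bob = orange. Strike orange from Ivy, Dave.
Ivy's domain is down to {blue}, so Ivy = blue. Remove blue from Mona.
Dave has just one choice, so Dave = pink. Eliminate pink elsewhere: Mona.
Mona's domain is down to {green}, so Mona = green.

Carol=white, Ivy=blue, Nate=purple, Dave=pink, Bob=orange, Mona=green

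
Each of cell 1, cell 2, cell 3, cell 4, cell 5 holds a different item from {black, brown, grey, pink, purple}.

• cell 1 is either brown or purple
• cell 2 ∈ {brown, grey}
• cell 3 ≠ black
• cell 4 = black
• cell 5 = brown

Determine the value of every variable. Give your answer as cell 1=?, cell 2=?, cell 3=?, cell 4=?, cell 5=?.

cell 1=purple, cell 2=grey, cell 3=pink, cell 4=black, cell 5=brown

cell 4 must be black (only option left).
That leaves cell 5 = brown. So cell 1, cell 2, cell 3 can't be brown.
cell 1 must be purple (only option left). Eliminate purple elsewhere: cell 3.
cell 2 has just one choice, so cell 2 = grey. Strike grey from cell 3.
cell 3 must be pink (only option left).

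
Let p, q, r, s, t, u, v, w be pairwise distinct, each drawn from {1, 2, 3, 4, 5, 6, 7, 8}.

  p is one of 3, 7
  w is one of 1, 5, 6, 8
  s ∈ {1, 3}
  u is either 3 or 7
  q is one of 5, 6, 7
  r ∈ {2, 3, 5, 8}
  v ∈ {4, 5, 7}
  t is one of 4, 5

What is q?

The 8 variables draw from only 8 values {1, 2, 3, 4, 5, 6, 7, 8}, so each is used; only r can be 2, hence r = 2.
The 7 still-open variables together cover exactly {1, 3, 4, 5, 6, 7, 8} — 7 values for 7 variables — and 8 appears only in w's list, so w = 8.
Among the 6 still-open variables, 1 fits only s (and all 6 values in {1, 3, 4, 5, 6, 7} must be used), so s = 1.
Among the 5 still-open variables, 6 fits only q (and all 5 values in {3, 4, 5, 6, 7} must be used), so q = 6.

6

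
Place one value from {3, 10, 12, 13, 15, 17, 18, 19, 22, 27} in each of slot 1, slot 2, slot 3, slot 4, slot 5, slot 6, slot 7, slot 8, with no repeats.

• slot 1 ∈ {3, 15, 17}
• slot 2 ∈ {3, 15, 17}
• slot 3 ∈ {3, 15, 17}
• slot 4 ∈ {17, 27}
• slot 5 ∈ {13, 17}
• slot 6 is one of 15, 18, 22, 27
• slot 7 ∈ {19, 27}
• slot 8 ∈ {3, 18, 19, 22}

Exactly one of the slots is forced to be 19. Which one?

slot 7

Among the 8 variables, 13 fits only slot 5 (and all 8 values in {3, 13, 15, 17, 18, 19, 22, 27} must be used), so slot 5 = 13.
slot 1, slot 2, slot 3 share exactly the 3 values {3, 15, 17}; by pigeonhole those values go to them, so strike 3, 15, 17 from slot 4, slot 6, slot 8.
slot 4 has just one choice, so slot 4 = 27. Eliminate 27 elsewhere: slot 6, slot 7.
So 19 goes to slot 7.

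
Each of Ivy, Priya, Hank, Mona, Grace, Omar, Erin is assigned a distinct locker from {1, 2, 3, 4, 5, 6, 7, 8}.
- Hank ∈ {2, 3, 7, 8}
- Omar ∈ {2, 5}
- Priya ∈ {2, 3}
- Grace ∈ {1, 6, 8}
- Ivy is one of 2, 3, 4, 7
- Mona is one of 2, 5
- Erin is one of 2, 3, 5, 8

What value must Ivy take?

Mona and Omar between them cover only {2, 5} — a naked pair. Remove those values from Ivy, Priya, Hank, Erin.
Priya has just one choice, so Priya = 3. Remove 3 from Ivy, Hank, Erin.
Erin's domain is down to {8}, so Erin = 8. Eliminate 8 elsewhere: Hank, Grace.
Hank has just one choice, so Hank = 7. So Ivy can't be 7.
So Ivy = 4.

4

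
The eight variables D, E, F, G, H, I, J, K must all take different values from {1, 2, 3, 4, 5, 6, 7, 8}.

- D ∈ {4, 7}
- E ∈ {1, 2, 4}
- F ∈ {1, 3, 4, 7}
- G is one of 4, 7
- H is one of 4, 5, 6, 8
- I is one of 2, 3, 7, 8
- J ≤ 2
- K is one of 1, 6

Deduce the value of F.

3

The 8 variables draw from only 8 values {1, 2, 3, 4, 5, 6, 7, 8}, so each is used; only H can be 5, hence H = 5.
The 7 still-open variables together cover exactly {1, 2, 3, 4, 6, 7, 8} — 7 values for 7 variables — and 6 appears only in K's list, so K = 6.
The 6 still-open variables together cover exactly {1, 2, 3, 4, 7, 8} — 6 values for 6 variables — and 8 appears only in I's list, so I = 8.
Among the 5 still-open variables, 3 fits only F (and all 5 values in {1, 2, 3, 4, 7} must be used), so F = 3.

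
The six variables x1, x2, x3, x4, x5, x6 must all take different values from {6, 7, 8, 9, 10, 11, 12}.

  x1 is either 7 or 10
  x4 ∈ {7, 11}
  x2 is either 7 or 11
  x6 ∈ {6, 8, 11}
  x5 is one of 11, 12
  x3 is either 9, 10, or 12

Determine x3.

x2 and x4 between them cover only {7, 11} — a naked pair. Remove those values from x1, x5, x6.
x1 has just one choice, so x1 = 10. Remove 10 from x3.
x5 has just one choice, so x5 = 12. So x3 can't be 12.
So x3 = 9.

9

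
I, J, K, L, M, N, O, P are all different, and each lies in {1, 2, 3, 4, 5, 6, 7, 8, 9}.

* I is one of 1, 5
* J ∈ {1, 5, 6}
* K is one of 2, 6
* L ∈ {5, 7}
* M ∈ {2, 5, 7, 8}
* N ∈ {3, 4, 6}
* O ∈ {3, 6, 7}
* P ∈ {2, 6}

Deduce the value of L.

7

The 8 variables together cover exactly {1, 2, 3, 4, 5, 6, 7, 8} — 8 values for 8 variables — and 4 appears only in N's list, so N = 4.
The 7 still-open variables together cover exactly {1, 2, 3, 5, 6, 7, 8} — 7 values for 7 variables — and 3 appears only in O's list, so O = 3.
Among the 6 still-open variables, 8 fits only M (and all 6 values in {1, 2, 5, 6, 7, 8} must be used), so M = 8.
The 5 still-open variables together cover exactly {1, 2, 5, 6, 7} — 5 values for 5 variables — and 7 appears only in L's list, so L = 7.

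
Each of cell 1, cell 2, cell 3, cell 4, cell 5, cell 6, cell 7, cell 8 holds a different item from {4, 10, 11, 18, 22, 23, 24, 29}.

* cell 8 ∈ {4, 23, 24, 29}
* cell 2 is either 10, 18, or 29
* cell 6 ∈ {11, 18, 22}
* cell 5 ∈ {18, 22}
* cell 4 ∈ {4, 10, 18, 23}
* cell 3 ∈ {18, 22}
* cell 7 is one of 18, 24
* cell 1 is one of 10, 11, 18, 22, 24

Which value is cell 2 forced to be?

29

cell 3 and cell 5 share exactly the 2 values {18, 22}; by pigeonhole those values go to them, so strike 18, 22 from cell 1, cell 2, cell 4, cell 6, cell 7.
cell 6 has just one choice, so cell 6 = 11. Strike 11 from cell 1.
That leaves cell 7 = 24. Eliminate 24 elsewhere: cell 1, cell 8.
cell 1 must be 10 (only option left). So cell 2, cell 4 can't be 10.
So cell 2 = 29.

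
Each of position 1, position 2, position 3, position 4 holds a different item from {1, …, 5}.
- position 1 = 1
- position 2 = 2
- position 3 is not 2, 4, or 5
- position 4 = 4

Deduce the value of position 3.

3

position 1 has just one choice, so position 1 = 1. Strike 1 from position 3.
So position 3 = 3.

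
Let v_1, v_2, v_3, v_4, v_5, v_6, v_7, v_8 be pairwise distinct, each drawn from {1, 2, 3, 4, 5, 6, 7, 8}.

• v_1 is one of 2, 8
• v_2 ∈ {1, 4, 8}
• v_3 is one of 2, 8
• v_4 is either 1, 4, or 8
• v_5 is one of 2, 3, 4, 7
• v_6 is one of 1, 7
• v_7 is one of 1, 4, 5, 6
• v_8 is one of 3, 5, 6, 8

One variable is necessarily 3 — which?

v_5

v_1 and v_3 share exactly the 2 values {2, 8}; by pigeonhole those values go to them, so strike 2, 8 from v_2, v_4, v_5, v_8.
v_2 and v_4 between them cover only {1, 4} — a naked pair. Remove those values from v_5, v_6, v_7.
v_6's domain is down to {7}, so v_6 = 7. Eliminate 7 elsewhere: v_5.
So 3 goes to v_5.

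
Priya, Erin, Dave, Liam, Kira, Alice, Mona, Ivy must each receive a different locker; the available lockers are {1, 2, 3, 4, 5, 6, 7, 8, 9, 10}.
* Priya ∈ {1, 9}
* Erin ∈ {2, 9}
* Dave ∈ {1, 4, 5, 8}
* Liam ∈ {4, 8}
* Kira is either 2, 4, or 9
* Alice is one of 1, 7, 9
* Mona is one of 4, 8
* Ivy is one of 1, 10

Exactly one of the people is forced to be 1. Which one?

Priya

The 8 variables draw from only 8 values {1, 2, 4, 5, 7, 8, 9, 10}, so each is used; only Dave can be 5, hence Dave = 5.
The 7 still-open variables draw from only 7 values {1, 2, 4, 7, 8, 9, 10}, so each is used; only Alice can be 7, hence Alice = 7.
The 6 still-open variables together cover exactly {1, 2, 4, 8, 9, 10} — 6 values for 6 variables — and 10 appears only in Ivy's list, so Ivy = 10.
Among the 5 still-open variables, 1 fits only Priya (and all 5 values in {1, 2, 4, 8, 9} must be used), so Priya = 1.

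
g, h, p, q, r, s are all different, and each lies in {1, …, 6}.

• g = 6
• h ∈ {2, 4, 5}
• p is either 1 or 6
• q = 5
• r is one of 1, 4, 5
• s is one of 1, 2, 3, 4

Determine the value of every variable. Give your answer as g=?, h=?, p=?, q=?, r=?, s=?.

g=6, h=2, p=1, q=5, r=4, s=3

g's domain is down to {6}, so g = 6. Eliminate 6 elsewhere: p.
p has just one choice, so p = 1. So r, s can't be 1.
q must be 5 (only option left). Strike 5 from h, r.
r has just one choice, so r = 4. Strike 4 from h, s.
That leaves h = 2. Remove 2 from s.
s's domain is down to {3}, so s = 3.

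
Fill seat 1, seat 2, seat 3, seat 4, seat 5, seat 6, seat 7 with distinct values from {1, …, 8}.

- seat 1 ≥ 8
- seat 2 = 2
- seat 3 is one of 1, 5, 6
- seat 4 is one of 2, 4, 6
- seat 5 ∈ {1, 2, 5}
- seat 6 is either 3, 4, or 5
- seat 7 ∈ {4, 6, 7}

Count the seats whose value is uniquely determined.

2

seat 1 has just one choice, so seat 1 = 8.
seat 2's domain is down to {2}, so seat 2 = 2. Eliminate 2 elsewhere: seat 4, seat 5.
Determined: seat 1=8, seat 2=2. The other seats each still have more than one consistent value. That makes 2.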